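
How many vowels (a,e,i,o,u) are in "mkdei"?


Input: mkdei
Checking each character:
  'm' at position 0: consonant
  'k' at position 1: consonant
  'd' at position 2: consonant
  'e' at position 3: vowel (running total: 1)
  'i' at position 4: vowel (running total: 2)
Total vowels: 2

2


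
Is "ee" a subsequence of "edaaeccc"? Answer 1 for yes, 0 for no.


Check if "ee" is a subsequence of "edaaeccc"
Greedy scan:
  Position 0 ('e'): matches sub[0] = 'e'
  Position 1 ('d'): no match needed
  Position 2 ('a'): no match needed
  Position 3 ('a'): no match needed
  Position 4 ('e'): matches sub[1] = 'e'
  Position 5 ('c'): no match needed
  Position 6 ('c'): no match needed
  Position 7 ('c'): no match needed
All 2 characters matched => is a subsequence

1


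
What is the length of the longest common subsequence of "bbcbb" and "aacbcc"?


LCS of "bbcbb" and "aacbcc"
DP table:
           a    a    c    b    c    c
      0    0    0    0    0    0    0
  b   0    0    0    0    1    1    1
  b   0    0    0    0    1    1    1
  c   0    0    0    1    1    2    2
  b   0    0    0    1    2    2    2
  b   0    0    0    1    2    2    2
LCS length = dp[5][6] = 2

2


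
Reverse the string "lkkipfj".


Input: lkkipfj
Reading characters right to left:
  Position 6: 'j'
  Position 5: 'f'
  Position 4: 'p'
  Position 3: 'i'
  Position 2: 'k'
  Position 1: 'k'
  Position 0: 'l'
Reversed: jfpikkl

jfpikkl


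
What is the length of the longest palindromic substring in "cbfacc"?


Input: "cbfacc"
Checking substrings for palindromes:
  [4:6] "cc" (len 2) => palindrome
Longest palindromic substring: "cc" with length 2

2


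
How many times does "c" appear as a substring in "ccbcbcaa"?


Searching for "c" in "ccbcbcaa"
Scanning each position:
  Position 0: "c" => MATCH
  Position 1: "c" => MATCH
  Position 2: "b" => no
  Position 3: "c" => MATCH
  Position 4: "b" => no
  Position 5: "c" => MATCH
  Position 6: "a" => no
  Position 7: "a" => no
Total occurrences: 4

4


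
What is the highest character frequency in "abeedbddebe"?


Input: abeedbddebe
Character counts:
  'a': 1
  'b': 3
  'd': 3
  'e': 4
Maximum frequency: 4

4


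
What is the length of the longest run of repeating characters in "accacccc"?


Input: "accacccc"
Scanning for longest run:
  Position 1 ('c'): new char, reset run to 1
  Position 2 ('c'): continues run of 'c', length=2
  Position 3 ('a'): new char, reset run to 1
  Position 4 ('c'): new char, reset run to 1
  Position 5 ('c'): continues run of 'c', length=2
  Position 6 ('c'): continues run of 'c', length=3
  Position 7 ('c'): continues run of 'c', length=4
Longest run: 'c' with length 4

4


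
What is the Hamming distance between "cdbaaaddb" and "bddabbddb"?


Comparing "cdbaaaddb" and "bddabbddb" position by position:
  Position 0: 'c' vs 'b' => differ
  Position 1: 'd' vs 'd' => same
  Position 2: 'b' vs 'd' => differ
  Position 3: 'a' vs 'a' => same
  Position 4: 'a' vs 'b' => differ
  Position 5: 'a' vs 'b' => differ
  Position 6: 'd' vs 'd' => same
  Position 7: 'd' vs 'd' => same
  Position 8: 'b' vs 'b' => same
Total differences (Hamming distance): 4

4


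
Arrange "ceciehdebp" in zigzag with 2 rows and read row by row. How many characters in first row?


Zigzag "ceciehdebp" into 2 rows:
Placing characters:
  'c' => row 0
  'e' => row 1
  'c' => row 0
  'i' => row 1
  'e' => row 0
  'h' => row 1
  'd' => row 0
  'e' => row 1
  'b' => row 0
  'p' => row 1
Rows:
  Row 0: "ccedb"
  Row 1: "eihep"
First row length: 5

5


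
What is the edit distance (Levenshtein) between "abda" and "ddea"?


Computing edit distance: "abda" -> "ddea"
DP table:
           d    d    e    a
      0    1    2    3    4
  a   1    1    2    3    3
  b   2    2    2    3    4
  d   3    2    2    3    4
  a   4    3    3    3    3
Edit distance = dp[4][4] = 3

3


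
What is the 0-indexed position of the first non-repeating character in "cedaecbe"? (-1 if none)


Input: cedaecbe
Character frequencies:
  'a': 1
  'b': 1
  'c': 2
  'd': 1
  'e': 3
Scanning left to right for freq == 1:
  Position 0 ('c'): freq=2, skip
  Position 1 ('e'): freq=3, skip
  Position 2 ('d'): unique! => answer = 2

2


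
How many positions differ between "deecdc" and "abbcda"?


Comparing "deecdc" and "abbcda" position by position:
  Position 0: 'd' vs 'a' => DIFFER
  Position 1: 'e' vs 'b' => DIFFER
  Position 2: 'e' vs 'b' => DIFFER
  Position 3: 'c' vs 'c' => same
  Position 4: 'd' vs 'd' => same
  Position 5: 'c' vs 'a' => DIFFER
Positions that differ: 4

4


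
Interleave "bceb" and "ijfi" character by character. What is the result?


Interleaving "bceb" and "ijfi":
  Position 0: 'b' from first, 'i' from second => "bi"
  Position 1: 'c' from first, 'j' from second => "cj"
  Position 2: 'e' from first, 'f' from second => "ef"
  Position 3: 'b' from first, 'i' from second => "bi"
Result: bicjefbi

bicjefbi


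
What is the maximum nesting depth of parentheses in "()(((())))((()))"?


Input: "()(((())))((()))"
Tracking depth:
  Position 0 '(': depth becomes 1
  Position 1 ')': depth becomes 0
  Position 2 '(': depth becomes 1
  Position 3 '(': depth becomes 2
  Position 4 '(': depth becomes 3
  Position 5 '(': depth becomes 4
  Position 6 ')': depth becomes 3
  Position 7 ')': depth becomes 2
  Position 8 ')': depth becomes 1
  Position 9 ')': depth becomes 0
  Position 10 '(': depth becomes 1
  Position 11 '(': depth becomes 2
  Position 12 '(': depth becomes 3
  Position 13 ')': depth becomes 2
  Position 14 ')': depth becomes 1
  Position 15 ')': depth becomes 0
Maximum depth reached: 4

4


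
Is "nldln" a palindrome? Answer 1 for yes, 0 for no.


Input: nldln
Reversed: nldln
  Compare pos 0 ('n') with pos 4 ('n'): match
  Compare pos 1 ('l') with pos 3 ('l'): match
Result: palindrome

1


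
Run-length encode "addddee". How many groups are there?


Input: addddee
Scanning for consecutive runs:
  Group 1: 'a' x 1 (positions 0-0)
  Group 2: 'd' x 4 (positions 1-4)
  Group 3: 'e' x 2 (positions 5-6)
Total groups: 3

3


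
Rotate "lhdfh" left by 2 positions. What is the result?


Input: "lhdfh", rotate left by 2
First 2 characters: "lh"
Remaining characters: "dfh"
Concatenate remaining + first: "dfh" + "lh" = "dfhlh"

dfhlh


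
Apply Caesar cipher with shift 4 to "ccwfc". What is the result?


Caesar cipher: shift "ccwfc" by 4
  'c' (pos 2) + 4 = pos 6 = 'g'
  'c' (pos 2) + 4 = pos 6 = 'g'
  'w' (pos 22) + 4 = pos 0 = 'a'
  'f' (pos 5) + 4 = pos 9 = 'j'
  'c' (pos 2) + 4 = pos 6 = 'g'
Result: ggajg

ggajg


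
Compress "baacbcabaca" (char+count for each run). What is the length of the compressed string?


Input: baacbcabaca
Runs:
  'b' x 1 => "b1"
  'a' x 2 => "a2"
  'c' x 1 => "c1"
  'b' x 1 => "b1"
  'c' x 1 => "c1"
  'a' x 1 => "a1"
  'b' x 1 => "b1"
  'a' x 1 => "a1"
  'c' x 1 => "c1"
  'a' x 1 => "a1"
Compressed: "b1a2c1b1c1a1b1a1c1a1"
Compressed length: 20

20


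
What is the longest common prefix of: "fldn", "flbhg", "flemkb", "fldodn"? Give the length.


Words: fldn, flbhg, flemkb, fldodn
  Position 0: all 'f' => match
  Position 1: all 'l' => match
  Position 2: ('d', 'b', 'e', 'd') => mismatch, stop
LCP = "fl" (length 2)

2


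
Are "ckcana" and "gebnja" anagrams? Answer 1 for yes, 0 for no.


Strings: "ckcana", "gebnja"
Sorted first:  aacckn
Sorted second: abegjn
Differ at position 1: 'a' vs 'b' => not anagrams

0


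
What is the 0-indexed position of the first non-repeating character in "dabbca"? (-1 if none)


Input: dabbca
Character frequencies:
  'a': 2
  'b': 2
  'c': 1
  'd': 1
Scanning left to right for freq == 1:
  Position 0 ('d'): unique! => answer = 0

0


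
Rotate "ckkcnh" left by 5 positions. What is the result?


Input: "ckkcnh", rotate left by 5
First 5 characters: "ckkcn"
Remaining characters: "h"
Concatenate remaining + first: "h" + "ckkcn" = "hckkcn"

hckkcn


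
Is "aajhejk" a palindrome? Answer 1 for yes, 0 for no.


Input: aajhejk
Reversed: kjehjaa
  Compare pos 0 ('a') with pos 6 ('k'): MISMATCH
  Compare pos 1 ('a') with pos 5 ('j'): MISMATCH
  Compare pos 2 ('j') with pos 4 ('e'): MISMATCH
Result: not a palindrome

0


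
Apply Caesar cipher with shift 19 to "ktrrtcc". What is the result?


Caesar cipher: shift "ktrrtcc" by 19
  'k' (pos 10) + 19 = pos 3 = 'd'
  't' (pos 19) + 19 = pos 12 = 'm'
  'r' (pos 17) + 19 = pos 10 = 'k'
  'r' (pos 17) + 19 = pos 10 = 'k'
  't' (pos 19) + 19 = pos 12 = 'm'
  'c' (pos 2) + 19 = pos 21 = 'v'
  'c' (pos 2) + 19 = pos 21 = 'v'
Result: dmkkmvv

dmkkmvv


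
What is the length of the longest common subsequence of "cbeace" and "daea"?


LCS of "cbeace" and "daea"
DP table:
           d    a    e    a
      0    0    0    0    0
  c   0    0    0    0    0
  b   0    0    0    0    0
  e   0    0    0    1    1
  a   0    0    1    1    2
  c   0    0    1    1    2
  e   0    0    1    2    2
LCS length = dp[6][4] = 2

2


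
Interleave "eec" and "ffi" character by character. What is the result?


Interleaving "eec" and "ffi":
  Position 0: 'e' from first, 'f' from second => "ef"
  Position 1: 'e' from first, 'f' from second => "ef"
  Position 2: 'c' from first, 'i' from second => "ci"
Result: efefci

efefci


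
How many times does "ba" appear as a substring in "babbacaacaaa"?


Searching for "ba" in "babbacaacaaa"
Scanning each position:
  Position 0: "ba" => MATCH
  Position 1: "ab" => no
  Position 2: "bb" => no
  Position 3: "ba" => MATCH
  Position 4: "ac" => no
  Position 5: "ca" => no
  Position 6: "aa" => no
  Position 7: "ac" => no
  Position 8: "ca" => no
  Position 9: "aa" => no
  Position 10: "aa" => no
Total occurrences: 2

2


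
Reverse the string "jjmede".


Input: jjmede
Reading characters right to left:
  Position 5: 'e'
  Position 4: 'd'
  Position 3: 'e'
  Position 2: 'm'
  Position 1: 'j'
  Position 0: 'j'
Reversed: edemjj

edemjj


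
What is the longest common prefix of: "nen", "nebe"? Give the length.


Words: nen, nebe
  Position 0: all 'n' => match
  Position 1: all 'e' => match
  Position 2: ('n', 'b') => mismatch, stop
LCP = "ne" (length 2)

2


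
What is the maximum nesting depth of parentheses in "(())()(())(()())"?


Input: "(())()(())(()())"
Tracking depth:
  Position 0 '(': depth becomes 1
  Position 1 '(': depth becomes 2
  Position 2 ')': depth becomes 1
  Position 3 ')': depth becomes 0
  Position 4 '(': depth becomes 1
  Position 5 ')': depth becomes 0
  Position 6 '(': depth becomes 1
  Position 7 '(': depth becomes 2
  Position 8 ')': depth becomes 1
  Position 9 ')': depth becomes 0
  Position 10 '(': depth becomes 1
  Position 11 '(': depth becomes 2
  Position 12 ')': depth becomes 1
  Position 13 '(': depth becomes 2
  Position 14 ')': depth becomes 1
  Position 15 ')': depth becomes 0
Maximum depth reached: 2

2


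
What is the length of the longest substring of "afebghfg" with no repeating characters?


Input: "afebghfg"
Sliding window (track last position of each char):
  Position 0 ('a'): window [0,0] length 1 -- new best
  Position 1 ('f'): window [0,1] length 2 -- new best
  Position 2 ('e'): window [0,2] length 3 -- new best
  Position 3 ('b'): window [0,3] length 4 -- new best
  Position 4 ('g'): window [0,4] length 5 -- new best
  Position 5 ('h'): window [0,5] length 6 -- new best
  Position 6 ('f'): repeat (last at 1), move window start to 2
  Position 6 ('f'): window [2,6] length 5
  Position 7 ('g'): repeat (last at 4), move window start to 5
  Position 7 ('g'): window [5,7] length 3
Longest substring with no repeats: "afebgh" with length 6

6


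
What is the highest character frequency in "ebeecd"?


Input: ebeecd
Character counts:
  'b': 1
  'c': 1
  'd': 1
  'e': 3
Maximum frequency: 3

3


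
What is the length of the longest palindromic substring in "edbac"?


Input: "edbac"
Checking substrings for palindromes:
  No multi-char palindromic substrings found
Longest palindromic substring: "e" with length 1

1


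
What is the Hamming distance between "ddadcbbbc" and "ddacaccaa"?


Comparing "ddadcbbbc" and "ddacaccaa" position by position:
  Position 0: 'd' vs 'd' => same
  Position 1: 'd' vs 'd' => same
  Position 2: 'a' vs 'a' => same
  Position 3: 'd' vs 'c' => differ
  Position 4: 'c' vs 'a' => differ
  Position 5: 'b' vs 'c' => differ
  Position 6: 'b' vs 'c' => differ
  Position 7: 'b' vs 'a' => differ
  Position 8: 'c' vs 'a' => differ
Total differences (Hamming distance): 6

6


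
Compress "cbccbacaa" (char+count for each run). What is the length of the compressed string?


Input: cbccbacaa
Runs:
  'c' x 1 => "c1"
  'b' x 1 => "b1"
  'c' x 2 => "c2"
  'b' x 1 => "b1"
  'a' x 1 => "a1"
  'c' x 1 => "c1"
  'a' x 2 => "a2"
Compressed: "c1b1c2b1a1c1a2"
Compressed length: 14

14


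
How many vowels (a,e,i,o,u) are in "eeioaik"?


Input: eeioaik
Checking each character:
  'e' at position 0: vowel (running total: 1)
  'e' at position 1: vowel (running total: 2)
  'i' at position 2: vowel (running total: 3)
  'o' at position 3: vowel (running total: 4)
  'a' at position 4: vowel (running total: 5)
  'i' at position 5: vowel (running total: 6)
  'k' at position 6: consonant
Total vowels: 6

6


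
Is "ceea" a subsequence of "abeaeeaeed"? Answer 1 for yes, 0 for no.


Check if "ceea" is a subsequence of "abeaeeaeed"
Greedy scan:
  Position 0 ('a'): no match needed
  Position 1 ('b'): no match needed
  Position 2 ('e'): no match needed
  Position 3 ('a'): no match needed
  Position 4 ('e'): no match needed
  Position 5 ('e'): no match needed
  Position 6 ('a'): no match needed
  Position 7 ('e'): no match needed
  Position 8 ('e'): no match needed
  Position 9 ('d'): no match needed
Only matched 0/4 characters => not a subsequence

0


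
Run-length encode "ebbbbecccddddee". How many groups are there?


Input: ebbbbecccddddee
Scanning for consecutive runs:
  Group 1: 'e' x 1 (positions 0-0)
  Group 2: 'b' x 4 (positions 1-4)
  Group 3: 'e' x 1 (positions 5-5)
  Group 4: 'c' x 3 (positions 6-8)
  Group 5: 'd' x 4 (positions 9-12)
  Group 6: 'e' x 2 (positions 13-14)
Total groups: 6

6


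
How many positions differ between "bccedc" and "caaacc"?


Comparing "bccedc" and "caaacc" position by position:
  Position 0: 'b' vs 'c' => DIFFER
  Position 1: 'c' vs 'a' => DIFFER
  Position 2: 'c' vs 'a' => DIFFER
  Position 3: 'e' vs 'a' => DIFFER
  Position 4: 'd' vs 'c' => DIFFER
  Position 5: 'c' vs 'c' => same
Positions that differ: 5

5


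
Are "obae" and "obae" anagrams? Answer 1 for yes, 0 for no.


Strings: "obae", "obae"
Sorted first:  abeo
Sorted second: abeo
Sorted forms match => anagrams

1


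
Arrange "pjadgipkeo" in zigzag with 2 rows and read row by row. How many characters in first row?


Zigzag "pjadgipkeo" into 2 rows:
Placing characters:
  'p' => row 0
  'j' => row 1
  'a' => row 0
  'd' => row 1
  'g' => row 0
  'i' => row 1
  'p' => row 0
  'k' => row 1
  'e' => row 0
  'o' => row 1
Rows:
  Row 0: "pagpe"
  Row 1: "jdiko"
First row length: 5

5


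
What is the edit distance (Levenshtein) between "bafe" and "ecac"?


Computing edit distance: "bafe" -> "ecac"
DP table:
           e    c    a    c
      0    1    2    3    4
  b   1    1    2    3    4
  a   2    2    2    2    3
  f   3    3    3    3    3
  e   4    3    4    4    4
Edit distance = dp[4][4] = 4

4


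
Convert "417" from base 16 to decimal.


Input: "417" in base 16
Positional expansion:
  Digit '4' (value 4) x 16^2 = 1024
  Digit '1' (value 1) x 16^1 = 16
  Digit '7' (value 7) x 16^0 = 7
Sum = 1047

1047


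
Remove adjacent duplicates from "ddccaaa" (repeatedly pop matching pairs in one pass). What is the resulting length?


Input: ddccaaa
Stack-based adjacent duplicate removal:
  Read 'd': push. Stack: d
  Read 'd': matches stack top 'd' => pop. Stack: (empty)
  Read 'c': push. Stack: c
  Read 'c': matches stack top 'c' => pop. Stack: (empty)
  Read 'a': push. Stack: a
  Read 'a': matches stack top 'a' => pop. Stack: (empty)
  Read 'a': push. Stack: a
Final stack: "a" (length 1)

1


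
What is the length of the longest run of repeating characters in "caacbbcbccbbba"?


Input: "caacbbcbccbbba"
Scanning for longest run:
  Position 1 ('a'): new char, reset run to 1
  Position 2 ('a'): continues run of 'a', length=2
  Position 3 ('c'): new char, reset run to 1
  Position 4 ('b'): new char, reset run to 1
  Position 5 ('b'): continues run of 'b', length=2
  Position 6 ('c'): new char, reset run to 1
  Position 7 ('b'): new char, reset run to 1
  Position 8 ('c'): new char, reset run to 1
  Position 9 ('c'): continues run of 'c', length=2
  Position 10 ('b'): new char, reset run to 1
  Position 11 ('b'): continues run of 'b', length=2
  Position 12 ('b'): continues run of 'b', length=3
  Position 13 ('a'): new char, reset run to 1
Longest run: 'b' with length 3

3


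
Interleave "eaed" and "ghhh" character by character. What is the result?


Interleaving "eaed" and "ghhh":
  Position 0: 'e' from first, 'g' from second => "eg"
  Position 1: 'a' from first, 'h' from second => "ah"
  Position 2: 'e' from first, 'h' from second => "eh"
  Position 3: 'd' from first, 'h' from second => "dh"
Result: egahehdh

egahehdh


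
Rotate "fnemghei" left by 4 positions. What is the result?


Input: "fnemghei", rotate left by 4
First 4 characters: "fnem"
Remaining characters: "ghei"
Concatenate remaining + first: "ghei" + "fnem" = "gheifnem"

gheifnem


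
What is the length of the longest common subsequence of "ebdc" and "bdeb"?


LCS of "ebdc" and "bdeb"
DP table:
           b    d    e    b
      0    0    0    0    0
  e   0    0    0    1    1
  b   0    1    1    1    2
  d   0    1    2    2    2
  c   0    1    2    2    2
LCS length = dp[4][4] = 2

2


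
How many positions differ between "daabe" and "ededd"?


Comparing "daabe" and "ededd" position by position:
  Position 0: 'd' vs 'e' => DIFFER
  Position 1: 'a' vs 'd' => DIFFER
  Position 2: 'a' vs 'e' => DIFFER
  Position 3: 'b' vs 'd' => DIFFER
  Position 4: 'e' vs 'd' => DIFFER
Positions that differ: 5

5


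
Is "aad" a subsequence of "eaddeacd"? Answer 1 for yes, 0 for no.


Check if "aad" is a subsequence of "eaddeacd"
Greedy scan:
  Position 0 ('e'): no match needed
  Position 1 ('a'): matches sub[0] = 'a'
  Position 2 ('d'): no match needed
  Position 3 ('d'): no match needed
  Position 4 ('e'): no match needed
  Position 5 ('a'): matches sub[1] = 'a'
  Position 6 ('c'): no match needed
  Position 7 ('d'): matches sub[2] = 'd'
All 3 characters matched => is a subsequence

1


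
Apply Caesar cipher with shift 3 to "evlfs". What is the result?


Caesar cipher: shift "evlfs" by 3
  'e' (pos 4) + 3 = pos 7 = 'h'
  'v' (pos 21) + 3 = pos 24 = 'y'
  'l' (pos 11) + 3 = pos 14 = 'o'
  'f' (pos 5) + 3 = pos 8 = 'i'
  's' (pos 18) + 3 = pos 21 = 'v'
Result: hyoiv

hyoiv


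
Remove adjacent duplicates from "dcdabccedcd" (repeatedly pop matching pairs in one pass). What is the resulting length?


Input: dcdabccedcd
Stack-based adjacent duplicate removal:
  Read 'd': push. Stack: d
  Read 'c': push. Stack: dc
  Read 'd': push. Stack: dcd
  Read 'a': push. Stack: dcda
  Read 'b': push. Stack: dcdab
  Read 'c': push. Stack: dcdabc
  Read 'c': matches stack top 'c' => pop. Stack: dcdab
  Read 'e': push. Stack: dcdabe
  Read 'd': push. Stack: dcdabed
  Read 'c': push. Stack: dcdabedc
  Read 'd': push. Stack: dcdabedcd
Final stack: "dcdabedcd" (length 9)

9


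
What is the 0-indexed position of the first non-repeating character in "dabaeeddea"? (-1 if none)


Input: dabaeeddea
Character frequencies:
  'a': 3
  'b': 1
  'd': 3
  'e': 3
Scanning left to right for freq == 1:
  Position 0 ('d'): freq=3, skip
  Position 1 ('a'): freq=3, skip
  Position 2 ('b'): unique! => answer = 2

2


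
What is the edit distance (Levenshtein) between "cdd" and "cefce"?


Computing edit distance: "cdd" -> "cefce"
DP table:
           c    e    f    c    e
      0    1    2    3    4    5
  c   1    0    1    2    3    4
  d   2    1    1    2    3    4
  d   3    2    2    2    3    4
Edit distance = dp[3][5] = 4

4


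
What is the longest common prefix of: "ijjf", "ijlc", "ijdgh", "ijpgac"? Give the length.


Words: ijjf, ijlc, ijdgh, ijpgac
  Position 0: all 'i' => match
  Position 1: all 'j' => match
  Position 2: ('j', 'l', 'd', 'p') => mismatch, stop
LCP = "ij" (length 2)

2


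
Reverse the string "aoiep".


Input: aoiep
Reading characters right to left:
  Position 4: 'p'
  Position 3: 'e'
  Position 2: 'i'
  Position 1: 'o'
  Position 0: 'a'
Reversed: peioa

peioa


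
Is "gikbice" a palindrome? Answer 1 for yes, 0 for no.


Input: gikbice
Reversed: ecibkig
  Compare pos 0 ('g') with pos 6 ('e'): MISMATCH
  Compare pos 1 ('i') with pos 5 ('c'): MISMATCH
  Compare pos 2 ('k') with pos 4 ('i'): MISMATCH
Result: not a palindrome

0


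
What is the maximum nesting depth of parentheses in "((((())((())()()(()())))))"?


Input: "((((())((())()()(()())))))"
Tracking depth:
  Position 0 '(': depth becomes 1
  Position 1 '(': depth becomes 2
  Position 2 '(': depth becomes 3
  Position 3 '(': depth becomes 4
  Position 4 '(': depth becomes 5
  Position 5 ')': depth becomes 4
  Position 6 ')': depth becomes 3
  Position 7 '(': depth becomes 4
  Position 8 '(': depth becomes 5
  Position 9 '(': depth becomes 6
  Position 10 ')': depth becomes 5
  Position 11 ')': depth becomes 4
  Position 12 '(': depth becomes 5
  Position 13 ')': depth becomes 4
  Position 14 '(': depth becomes 5
  Position 15 ')': depth becomes 4
  Position 16 '(': depth becomes 5
  Position 17 '(': depth becomes 6
  Position 18 ')': depth becomes 5
  Position 19 '(': depth becomes 6
  Position 20 ')': depth becomes 5
  Position 21 ')': depth becomes 4
  Position 22 ')': depth becomes 3
  Position 23 ')': depth becomes 2
  Position 24 ')': depth becomes 1
  Position 25 ')': depth becomes 0
Maximum depth reached: 6

6


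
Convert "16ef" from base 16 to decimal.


Input: "16ef" in base 16
Positional expansion:
  Digit '1' (value 1) x 16^3 = 4096
  Digit '6' (value 6) x 16^2 = 1536
  Digit 'e' (value 14) x 16^1 = 224
  Digit 'f' (value 15) x 16^0 = 15
Sum = 5871

5871


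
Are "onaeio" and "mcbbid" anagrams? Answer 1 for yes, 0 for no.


Strings: "onaeio", "mcbbid"
Sorted first:  aeinoo
Sorted second: bbcdim
Differ at position 0: 'a' vs 'b' => not anagrams

0


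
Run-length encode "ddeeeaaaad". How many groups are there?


Input: ddeeeaaaad
Scanning for consecutive runs:
  Group 1: 'd' x 2 (positions 0-1)
  Group 2: 'e' x 3 (positions 2-4)
  Group 3: 'a' x 4 (positions 5-8)
  Group 4: 'd' x 1 (positions 9-9)
Total groups: 4

4


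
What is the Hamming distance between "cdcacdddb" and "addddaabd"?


Comparing "cdcacdddb" and "addddaabd" position by position:
  Position 0: 'c' vs 'a' => differ
  Position 1: 'd' vs 'd' => same
  Position 2: 'c' vs 'd' => differ
  Position 3: 'a' vs 'd' => differ
  Position 4: 'c' vs 'd' => differ
  Position 5: 'd' vs 'a' => differ
  Position 6: 'd' vs 'a' => differ
  Position 7: 'd' vs 'b' => differ
  Position 8: 'b' vs 'd' => differ
Total differences (Hamming distance): 8

8


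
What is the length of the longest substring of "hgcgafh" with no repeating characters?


Input: "hgcgafh"
Sliding window (track last position of each char):
  Position 0 ('h'): window [0,0] length 1 -- new best
  Position 1 ('g'): window [0,1] length 2 -- new best
  Position 2 ('c'): window [0,2] length 3 -- new best
  Position 3 ('g'): repeat (last at 1), move window start to 2
  Position 3 ('g'): window [2,3] length 2
  Position 4 ('a'): window [2,4] length 3
  Position 5 ('f'): window [2,5] length 4 -- new best
  Position 6 ('h'): window [2,6] length 5 -- new best
Longest substring with no repeats: "cgafh" with length 5

5


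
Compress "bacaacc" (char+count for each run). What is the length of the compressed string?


Input: bacaacc
Runs:
  'b' x 1 => "b1"
  'a' x 1 => "a1"
  'c' x 1 => "c1"
  'a' x 2 => "a2"
  'c' x 2 => "c2"
Compressed: "b1a1c1a2c2"
Compressed length: 10

10


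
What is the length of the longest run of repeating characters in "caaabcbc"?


Input: "caaabcbc"
Scanning for longest run:
  Position 1 ('a'): new char, reset run to 1
  Position 2 ('a'): continues run of 'a', length=2
  Position 3 ('a'): continues run of 'a', length=3
  Position 4 ('b'): new char, reset run to 1
  Position 5 ('c'): new char, reset run to 1
  Position 6 ('b'): new char, reset run to 1
  Position 7 ('c'): new char, reset run to 1
Longest run: 'a' with length 3

3


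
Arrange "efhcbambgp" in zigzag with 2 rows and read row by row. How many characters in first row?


Zigzag "efhcbambgp" into 2 rows:
Placing characters:
  'e' => row 0
  'f' => row 1
  'h' => row 0
  'c' => row 1
  'b' => row 0
  'a' => row 1
  'm' => row 0
  'b' => row 1
  'g' => row 0
  'p' => row 1
Rows:
  Row 0: "ehbmg"
  Row 1: "fcabp"
First row length: 5

5


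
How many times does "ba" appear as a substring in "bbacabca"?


Searching for "ba" in "bbacabca"
Scanning each position:
  Position 0: "bb" => no
  Position 1: "ba" => MATCH
  Position 2: "ac" => no
  Position 3: "ca" => no
  Position 4: "ab" => no
  Position 5: "bc" => no
  Position 6: "ca" => no
Total occurrences: 1

1


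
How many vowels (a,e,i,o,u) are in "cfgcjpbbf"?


Input: cfgcjpbbf
Checking each character:
  'c' at position 0: consonant
  'f' at position 1: consonant
  'g' at position 2: consonant
  'c' at position 3: consonant
  'j' at position 4: consonant
  'p' at position 5: consonant
  'b' at position 6: consonant
  'b' at position 7: consonant
  'f' at position 8: consonant
Total vowels: 0

0


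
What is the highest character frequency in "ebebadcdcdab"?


Input: ebebadcdcdab
Character counts:
  'a': 2
  'b': 3
  'c': 2
  'd': 3
  'e': 2
Maximum frequency: 3

3


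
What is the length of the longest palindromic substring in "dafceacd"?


Input: "dafceacd"
Checking substrings for palindromes:
  No multi-char palindromic substrings found
Longest palindromic substring: "d" with length 1

1


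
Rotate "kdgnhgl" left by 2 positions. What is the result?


Input: "kdgnhgl", rotate left by 2
First 2 characters: "kd"
Remaining characters: "gnhgl"
Concatenate remaining + first: "gnhgl" + "kd" = "gnhglkd"

gnhglkd


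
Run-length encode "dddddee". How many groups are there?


Input: dddddee
Scanning for consecutive runs:
  Group 1: 'd' x 5 (positions 0-4)
  Group 2: 'e' x 2 (positions 5-6)
Total groups: 2

2


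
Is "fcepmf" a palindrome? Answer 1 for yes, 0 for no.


Input: fcepmf
Reversed: fmpecf
  Compare pos 0 ('f') with pos 5 ('f'): match
  Compare pos 1 ('c') with pos 4 ('m'): MISMATCH
  Compare pos 2 ('e') with pos 3 ('p'): MISMATCH
Result: not a palindrome

0


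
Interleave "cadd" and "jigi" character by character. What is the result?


Interleaving "cadd" and "jigi":
  Position 0: 'c' from first, 'j' from second => "cj"
  Position 1: 'a' from first, 'i' from second => "ai"
  Position 2: 'd' from first, 'g' from second => "dg"
  Position 3: 'd' from first, 'i' from second => "di"
Result: cjaidgdi

cjaidgdi


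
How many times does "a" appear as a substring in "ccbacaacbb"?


Searching for "a" in "ccbacaacbb"
Scanning each position:
  Position 0: "c" => no
  Position 1: "c" => no
  Position 2: "b" => no
  Position 3: "a" => MATCH
  Position 4: "c" => no
  Position 5: "a" => MATCH
  Position 6: "a" => MATCH
  Position 7: "c" => no
  Position 8: "b" => no
  Position 9: "b" => no
Total occurrences: 3

3


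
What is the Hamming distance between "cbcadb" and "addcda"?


Comparing "cbcadb" and "addcda" position by position:
  Position 0: 'c' vs 'a' => differ
  Position 1: 'b' vs 'd' => differ
  Position 2: 'c' vs 'd' => differ
  Position 3: 'a' vs 'c' => differ
  Position 4: 'd' vs 'd' => same
  Position 5: 'b' vs 'a' => differ
Total differences (Hamming distance): 5

5


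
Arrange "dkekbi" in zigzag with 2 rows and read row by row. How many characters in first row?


Zigzag "dkekbi" into 2 rows:
Placing characters:
  'd' => row 0
  'k' => row 1
  'e' => row 0
  'k' => row 1
  'b' => row 0
  'i' => row 1
Rows:
  Row 0: "deb"
  Row 1: "kki"
First row length: 3

3


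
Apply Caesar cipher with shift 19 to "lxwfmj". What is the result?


Caesar cipher: shift "lxwfmj" by 19
  'l' (pos 11) + 19 = pos 4 = 'e'
  'x' (pos 23) + 19 = pos 16 = 'q'
  'w' (pos 22) + 19 = pos 15 = 'p'
  'f' (pos 5) + 19 = pos 24 = 'y'
  'm' (pos 12) + 19 = pos 5 = 'f'
  'j' (pos 9) + 19 = pos 2 = 'c'
Result: eqpyfc

eqpyfc


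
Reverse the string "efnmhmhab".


Input: efnmhmhab
Reading characters right to left:
  Position 8: 'b'
  Position 7: 'a'
  Position 6: 'h'
  Position 5: 'm'
  Position 4: 'h'
  Position 3: 'm'
  Position 2: 'n'
  Position 1: 'f'
  Position 0: 'e'
Reversed: bahmhmnfe

bahmhmnfe


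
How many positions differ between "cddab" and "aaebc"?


Comparing "cddab" and "aaebc" position by position:
  Position 0: 'c' vs 'a' => DIFFER
  Position 1: 'd' vs 'a' => DIFFER
  Position 2: 'd' vs 'e' => DIFFER
  Position 3: 'a' vs 'b' => DIFFER
  Position 4: 'b' vs 'c' => DIFFER
Positions that differ: 5

5


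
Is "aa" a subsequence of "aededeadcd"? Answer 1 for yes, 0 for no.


Check if "aa" is a subsequence of "aededeadcd"
Greedy scan:
  Position 0 ('a'): matches sub[0] = 'a'
  Position 1 ('e'): no match needed
  Position 2 ('d'): no match needed
  Position 3 ('e'): no match needed
  Position 4 ('d'): no match needed
  Position 5 ('e'): no match needed
  Position 6 ('a'): matches sub[1] = 'a'
  Position 7 ('d'): no match needed
  Position 8 ('c'): no match needed
  Position 9 ('d'): no match needed
All 2 characters matched => is a subsequence

1


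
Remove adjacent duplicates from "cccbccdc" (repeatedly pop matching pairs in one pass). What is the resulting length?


Input: cccbccdc
Stack-based adjacent duplicate removal:
  Read 'c': push. Stack: c
  Read 'c': matches stack top 'c' => pop. Stack: (empty)
  Read 'c': push. Stack: c
  Read 'b': push. Stack: cb
  Read 'c': push. Stack: cbc
  Read 'c': matches stack top 'c' => pop. Stack: cb
  Read 'd': push. Stack: cbd
  Read 'c': push. Stack: cbdc
Final stack: "cbdc" (length 4)

4


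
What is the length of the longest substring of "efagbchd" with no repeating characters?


Input: "efagbchd"
Sliding window (track last position of each char):
  Position 0 ('e'): window [0,0] length 1 -- new best
  Position 1 ('f'): window [0,1] length 2 -- new best
  Position 2 ('a'): window [0,2] length 3 -- new best
  Position 3 ('g'): window [0,3] length 4 -- new best
  Position 4 ('b'): window [0,4] length 5 -- new best
  Position 5 ('c'): window [0,5] length 6 -- new best
  Position 6 ('h'): window [0,6] length 7 -- new best
  Position 7 ('d'): window [0,7] length 8 -- new best
Longest substring with no repeats: "efagbchd" with length 8

8


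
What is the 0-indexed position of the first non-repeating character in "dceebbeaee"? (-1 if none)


Input: dceebbeaee
Character frequencies:
  'a': 1
  'b': 2
  'c': 1
  'd': 1
  'e': 5
Scanning left to right for freq == 1:
  Position 0 ('d'): unique! => answer = 0

0


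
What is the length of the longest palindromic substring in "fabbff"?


Input: "fabbff"
Checking substrings for palindromes:
  [2:4] "bb" (len 2) => palindrome
  [4:6] "ff" (len 2) => palindrome
Longest palindromic substring: "bb" with length 2

2


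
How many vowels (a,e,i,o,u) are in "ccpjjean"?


Input: ccpjjean
Checking each character:
  'c' at position 0: consonant
  'c' at position 1: consonant
  'p' at position 2: consonant
  'j' at position 3: consonant
  'j' at position 4: consonant
  'e' at position 5: vowel (running total: 1)
  'a' at position 6: vowel (running total: 2)
  'n' at position 7: consonant
Total vowels: 2

2


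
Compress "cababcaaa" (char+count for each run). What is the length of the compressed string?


Input: cababcaaa
Runs:
  'c' x 1 => "c1"
  'a' x 1 => "a1"
  'b' x 1 => "b1"
  'a' x 1 => "a1"
  'b' x 1 => "b1"
  'c' x 1 => "c1"
  'a' x 3 => "a3"
Compressed: "c1a1b1a1b1c1a3"
Compressed length: 14

14


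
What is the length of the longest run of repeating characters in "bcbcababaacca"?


Input: "bcbcababaacca"
Scanning for longest run:
  Position 1 ('c'): new char, reset run to 1
  Position 2 ('b'): new char, reset run to 1
  Position 3 ('c'): new char, reset run to 1
  Position 4 ('a'): new char, reset run to 1
  Position 5 ('b'): new char, reset run to 1
  Position 6 ('a'): new char, reset run to 1
  Position 7 ('b'): new char, reset run to 1
  Position 8 ('a'): new char, reset run to 1
  Position 9 ('a'): continues run of 'a', length=2
  Position 10 ('c'): new char, reset run to 1
  Position 11 ('c'): continues run of 'c', length=2
  Position 12 ('a'): new char, reset run to 1
Longest run: 'a' with length 2

2


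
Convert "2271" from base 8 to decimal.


Input: "2271" in base 8
Positional expansion:
  Digit '2' (value 2) x 8^3 = 1024
  Digit '2' (value 2) x 8^2 = 128
  Digit '7' (value 7) x 8^1 = 56
  Digit '1' (value 1) x 8^0 = 1
Sum = 1209

1209


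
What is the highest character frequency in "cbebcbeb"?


Input: cbebcbeb
Character counts:
  'b': 4
  'c': 2
  'e': 2
Maximum frequency: 4

4


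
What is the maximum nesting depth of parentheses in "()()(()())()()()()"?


Input: "()()(()())()()()()"
Tracking depth:
  Position 0 '(': depth becomes 1
  Position 1 ')': depth becomes 0
  Position 2 '(': depth becomes 1
  Position 3 ')': depth becomes 0
  Position 4 '(': depth becomes 1
  Position 5 '(': depth becomes 2
  Position 6 ')': depth becomes 1
  Position 7 '(': depth becomes 2
  Position 8 ')': depth becomes 1
  Position 9 ')': depth becomes 0
  Position 10 '(': depth becomes 1
  Position 11 ')': depth becomes 0
  Position 12 '(': depth becomes 1
  Position 13 ')': depth becomes 0
  Position 14 '(': depth becomes 1
  Position 15 ')': depth becomes 0
  Position 16 '(': depth becomes 1
  Position 17 ')': depth becomes 0
Maximum depth reached: 2

2


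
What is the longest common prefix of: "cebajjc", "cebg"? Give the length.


Words: cebajjc, cebg
  Position 0: all 'c' => match
  Position 1: all 'e' => match
  Position 2: all 'b' => match
  Position 3: ('a', 'g') => mismatch, stop
LCP = "ceb" (length 3)

3


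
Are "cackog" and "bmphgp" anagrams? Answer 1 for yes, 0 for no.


Strings: "cackog", "bmphgp"
Sorted first:  accgko
Sorted second: bghmpp
Differ at position 0: 'a' vs 'b' => not anagrams

0


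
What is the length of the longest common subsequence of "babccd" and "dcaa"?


LCS of "babccd" and "dcaa"
DP table:
           d    c    a    a
      0    0    0    0    0
  b   0    0    0    0    0
  a   0    0    0    1    1
  b   0    0    0    1    1
  c   0    0    1    1    1
  c   0    0    1    1    1
  d   0    1    1    1    1
LCS length = dp[6][4] = 1

1


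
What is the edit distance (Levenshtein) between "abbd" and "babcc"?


Computing edit distance: "abbd" -> "babcc"
DP table:
           b    a    b    c    c
      0    1    2    3    4    5
  a   1    1    1    2    3    4
  b   2    1    2    1    2    3
  b   3    2    2    2    2    3
  d   4    3    3    3    3    3
Edit distance = dp[4][5] = 3

3


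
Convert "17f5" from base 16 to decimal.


Input: "17f5" in base 16
Positional expansion:
  Digit '1' (value 1) x 16^3 = 4096
  Digit '7' (value 7) x 16^2 = 1792
  Digit 'f' (value 15) x 16^1 = 240
  Digit '5' (value 5) x 16^0 = 5
Sum = 6133

6133


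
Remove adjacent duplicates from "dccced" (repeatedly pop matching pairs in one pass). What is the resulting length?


Input: dccced
Stack-based adjacent duplicate removal:
  Read 'd': push. Stack: d
  Read 'c': push. Stack: dc
  Read 'c': matches stack top 'c' => pop. Stack: d
  Read 'c': push. Stack: dc
  Read 'e': push. Stack: dce
  Read 'd': push. Stack: dced
Final stack: "dced" (length 4)

4


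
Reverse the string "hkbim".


Input: hkbim
Reading characters right to left:
  Position 4: 'm'
  Position 3: 'i'
  Position 2: 'b'
  Position 1: 'k'
  Position 0: 'h'
Reversed: mibkh

mibkh


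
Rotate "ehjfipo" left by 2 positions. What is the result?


Input: "ehjfipo", rotate left by 2
First 2 characters: "eh"
Remaining characters: "jfipo"
Concatenate remaining + first: "jfipo" + "eh" = "jfipoeh"

jfipoeh


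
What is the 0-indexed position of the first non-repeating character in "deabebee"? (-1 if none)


Input: deabebee
Character frequencies:
  'a': 1
  'b': 2
  'd': 1
  'e': 4
Scanning left to right for freq == 1:
  Position 0 ('d'): unique! => answer = 0

0


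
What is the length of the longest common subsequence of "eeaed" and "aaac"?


LCS of "eeaed" and "aaac"
DP table:
           a    a    a    c
      0    0    0    0    0
  e   0    0    0    0    0
  e   0    0    0    0    0
  a   0    1    1    1    1
  e   0    1    1    1    1
  d   0    1    1    1    1
LCS length = dp[5][4] = 1

1


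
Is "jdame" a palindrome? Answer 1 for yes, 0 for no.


Input: jdame
Reversed: emadj
  Compare pos 0 ('j') with pos 4 ('e'): MISMATCH
  Compare pos 1 ('d') with pos 3 ('m'): MISMATCH
Result: not a palindrome

0


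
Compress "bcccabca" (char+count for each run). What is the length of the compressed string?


Input: bcccabca
Runs:
  'b' x 1 => "b1"
  'c' x 3 => "c3"
  'a' x 1 => "a1"
  'b' x 1 => "b1"
  'c' x 1 => "c1"
  'a' x 1 => "a1"
Compressed: "b1c3a1b1c1a1"
Compressed length: 12

12


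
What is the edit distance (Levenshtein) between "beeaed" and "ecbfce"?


Computing edit distance: "beeaed" -> "ecbfce"
DP table:
           e    c    b    f    c    e
      0    1    2    3    4    5    6
  b   1    1    2    2    3    4    5
  e   2    1    2    3    3    4    4
  e   3    2    2    3    4    4    4
  a   4    3    3    3    4    5    5
  e   5    4    4    4    4    5    5
  d   6    5    5    5    5    5    6
Edit distance = dp[6][6] = 6

6


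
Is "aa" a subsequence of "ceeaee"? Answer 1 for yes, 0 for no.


Check if "aa" is a subsequence of "ceeaee"
Greedy scan:
  Position 0 ('c'): no match needed
  Position 1 ('e'): no match needed
  Position 2 ('e'): no match needed
  Position 3 ('a'): matches sub[0] = 'a'
  Position 4 ('e'): no match needed
  Position 5 ('e'): no match needed
Only matched 1/2 characters => not a subsequence

0


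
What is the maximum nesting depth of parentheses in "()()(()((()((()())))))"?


Input: "()()(()((()((()())))))"
Tracking depth:
  Position 0 '(': depth becomes 1
  Position 1 ')': depth becomes 0
  Position 2 '(': depth becomes 1
  Position 3 ')': depth becomes 0
  Position 4 '(': depth becomes 1
  Position 5 '(': depth becomes 2
  Position 6 ')': depth becomes 1
  Position 7 '(': depth becomes 2
  Position 8 '(': depth becomes 3
  Position 9 '(': depth becomes 4
  Position 10 ')': depth becomes 3
  Position 11 '(': depth becomes 4
  Position 12 '(': depth becomes 5
  Position 13 '(': depth becomes 6
  Position 14 ')': depth becomes 5
  Position 15 '(': depth becomes 6
  Position 16 ')': depth becomes 5
  Position 17 ')': depth becomes 4
  Position 18 ')': depth becomes 3
  Position 19 ')': depth becomes 2
  Position 20 ')': depth becomes 1
  Position 21 ')': depth becomes 0
Maximum depth reached: 6

6


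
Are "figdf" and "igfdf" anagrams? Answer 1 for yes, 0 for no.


Strings: "figdf", "igfdf"
Sorted first:  dffgi
Sorted second: dffgi
Sorted forms match => anagrams

1


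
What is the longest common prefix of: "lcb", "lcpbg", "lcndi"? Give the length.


Words: lcb, lcpbg, lcndi
  Position 0: all 'l' => match
  Position 1: all 'c' => match
  Position 2: ('b', 'p', 'n') => mismatch, stop
LCP = "lc" (length 2)

2


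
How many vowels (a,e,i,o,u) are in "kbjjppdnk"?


Input: kbjjppdnk
Checking each character:
  'k' at position 0: consonant
  'b' at position 1: consonant
  'j' at position 2: consonant
  'j' at position 3: consonant
  'p' at position 4: consonant
  'p' at position 5: consonant
  'd' at position 6: consonant
  'n' at position 7: consonant
  'k' at position 8: consonant
Total vowels: 0

0
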